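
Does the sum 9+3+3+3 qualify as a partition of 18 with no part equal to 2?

Yes

The parts sum to 18, and the condition 'no summand equals 2' holds.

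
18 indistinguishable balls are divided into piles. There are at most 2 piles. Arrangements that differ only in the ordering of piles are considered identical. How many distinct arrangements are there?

Enumerating:
18
17,1
16,2
15,3
14,4
13,5
12,6
11,7
10,8
9,9
Counting gives 10.

10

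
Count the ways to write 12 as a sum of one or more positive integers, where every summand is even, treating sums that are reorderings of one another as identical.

11

The partitions of 12 that satisfy the conditions:
12
10+2
8+4
8+2+2
6+6
6+4+2
6+2+2+2
4+4+4
4+4+2+2
4+2+2+2+2
2+2+2+2+2+2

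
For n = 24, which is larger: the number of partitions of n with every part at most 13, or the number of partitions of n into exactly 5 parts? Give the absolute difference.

1272

Partitions of 24 with every part at most 13: 1436.
Partitions of 24 into exactly 5 parts: 164.
|1436 − 164| = 1272.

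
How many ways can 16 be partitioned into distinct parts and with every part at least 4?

6

The partitions of 16 that satisfy the conditions:
16
4,12
5,11
6,10
7,9
4,5,7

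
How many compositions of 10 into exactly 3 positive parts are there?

36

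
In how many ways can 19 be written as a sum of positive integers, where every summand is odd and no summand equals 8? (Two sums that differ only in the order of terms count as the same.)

54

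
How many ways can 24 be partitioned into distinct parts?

122

A full systematic count gives 122.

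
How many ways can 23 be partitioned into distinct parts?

104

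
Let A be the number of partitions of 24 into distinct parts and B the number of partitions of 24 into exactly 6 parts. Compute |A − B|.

Partitions of 24 into distinct parts: 122.
Partitions of 24 into exactly 6 parts: 199.
|122 − 199| = 77.

77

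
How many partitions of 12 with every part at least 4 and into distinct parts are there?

The partitions of 12 that satisfy the conditions:
12
8, 4
7, 5

3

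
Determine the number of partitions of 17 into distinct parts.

There are too many to list fully; the first 12 (by largest part) are:
17
16, 1
15, 2
14, 3
14, 2, 1
13, 4
13, 3, 1
12, 5
12, 4, 1
12, 3, 2
11, 6
11, 5, 1
…and 26 more, for 38 total.

38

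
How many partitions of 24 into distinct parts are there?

122

There are 122 such partitions.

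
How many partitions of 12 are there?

Enumerating by decreasing first part gives 77 partitions in all.

77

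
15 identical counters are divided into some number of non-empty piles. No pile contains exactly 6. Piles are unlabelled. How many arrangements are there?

Enumerating by decreasing first part gives 146 partitions in all.

146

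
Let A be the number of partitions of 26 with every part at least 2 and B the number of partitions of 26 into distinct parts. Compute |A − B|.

313

Partitions of 26 with every part at least 2: 478.
Partitions of 26 into distinct parts: 165.
|478 − 165| = 313.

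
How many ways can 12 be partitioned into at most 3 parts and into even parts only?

7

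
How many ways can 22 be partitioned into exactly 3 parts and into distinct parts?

30

There are too many to list fully; the first 12 (by largest part) are:
1,2,19
1,3,18
1,4,17
2,3,17
1,5,16
2,4,16
1,6,15
2,5,15
3,4,15
1,7,14
2,6,14
3,5,14
…and 18 more, for 30 total.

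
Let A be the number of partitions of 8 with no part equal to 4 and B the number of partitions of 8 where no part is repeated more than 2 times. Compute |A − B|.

Partitions of 8 with no part equal to 4: 17.
Partitions of 8 where no part is repeated more than 2 times: 13.
|17 − 13| = 4.

4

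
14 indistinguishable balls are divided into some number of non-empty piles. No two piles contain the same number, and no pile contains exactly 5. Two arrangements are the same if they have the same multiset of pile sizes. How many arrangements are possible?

16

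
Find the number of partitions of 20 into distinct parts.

64

There are too many to list fully; the first 12 (by largest part) are:
20
19 + 1
18 + 2
17 + 3
17 + 2 + 1
16 + 4
16 + 3 + 1
15 + 5
15 + 4 + 1
15 + 3 + 2
14 + 6
14 + 5 + 1
…and 52 more, for 64 total.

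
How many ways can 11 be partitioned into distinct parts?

The partitions of 11 that satisfy the conditions:
11
1+10
2+9
3+8
1+2+8
4+7
1+3+7
5+6
1+4+6
2+3+6
2+4+5
1+2+3+5
Counting gives 12.

12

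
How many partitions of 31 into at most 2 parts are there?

The partitions of 31 that satisfy the conditions:
31
30 + 1
29 + 2
28 + 3
27 + 4
26 + 5
25 + 6
24 + 7
23 + 8
22 + 9
21 + 10
20 + 11
19 + 12
18 + 13
17 + 14
16 + 15
That's 16 in total.

16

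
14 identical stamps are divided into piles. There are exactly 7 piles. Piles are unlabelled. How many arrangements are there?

They are:
8,1,1,1,1,1,1
7,2,1,1,1,1,1
6,3,1,1,1,1,1
6,2,2,1,1,1,1
5,4,1,1,1,1,1
5,3,2,1,1,1,1
5,2,2,2,1,1,1
4,4,2,1,1,1,1
4,3,3,1,1,1,1
4,3,2,2,1,1,1
4,2,2,2,2,1,1
3,3,3,2,1,1,1
3,3,2,2,2,1,1
3,2,2,2,2,2,1
2,2,2,2,2,2,2
That's 15 in total.

15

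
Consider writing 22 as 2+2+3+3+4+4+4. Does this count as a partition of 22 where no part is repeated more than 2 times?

The parts sum to 22, and the condition 'no summand is used more than 2 times' is violated.

No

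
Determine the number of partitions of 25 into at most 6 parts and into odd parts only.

47

There are too many to list fully; the first 12 (by largest part) are:
25
23, 1, 1
21, 3, 1
21, 1, 1, 1, 1
19, 5, 1
19, 3, 3
19, 3, 1, 1, 1
17, 7, 1
17, 5, 3
17, 5, 1, 1, 1
17, 3, 3, 1, 1
15, 9, 1
…and 35 more, for 47 total.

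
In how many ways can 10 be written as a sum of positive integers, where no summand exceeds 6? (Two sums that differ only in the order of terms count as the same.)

35

There are too many to list fully; the first 12 (by largest part) are:
6,4
6,3,1
6,2,2
6,2,1,1
6,1,1,1,1
5,5
5,4,1
5,3,2
5,3,1,1
5,2,2,1
5,2,1,1,1
5,1,1,1,1,1
…and 23 more, for 35 total.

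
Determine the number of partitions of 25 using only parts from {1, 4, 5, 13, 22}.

A partial list (first 12 by largest part):
22 + 1 + 1 + 1
13 + 5 + 5 + 1 + 1
13 + 5 + 4 + 1 + 1 + 1
13 + 5 + 1 + 1 + 1 + 1 + 1 + 1 + 1
13 + 4 + 4 + 4
13 + 4 + 4 + 1 + 1 + 1 + 1
13 + 4 + 1 + 1 + 1 + 1 + 1 + 1 + 1 + 1
13 + 1 + 1 + 1 + 1 + 1 + 1 + 1 + 1 + 1 + 1 + 1 + 1
5 + 5 + 5 + 5 + 5
5 + 5 + 5 + 5 + 4 + 1
5 + 5 + 5 + 5 + 1 + 1 + 1 + 1 + 1
5 + 5 + 5 + 4 + 4 + 1 + 1
…and 19 more, for 31 total.

31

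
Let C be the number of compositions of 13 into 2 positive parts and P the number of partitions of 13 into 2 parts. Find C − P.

6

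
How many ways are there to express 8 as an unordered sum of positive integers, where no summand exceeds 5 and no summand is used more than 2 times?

9

Enumerating:
5, 3
5, 2, 1
4, 4
4, 3, 1
4, 2, 2
4, 2, 1, 1
3, 3, 2
3, 3, 1, 1
3, 2, 2, 1
Counting gives 9.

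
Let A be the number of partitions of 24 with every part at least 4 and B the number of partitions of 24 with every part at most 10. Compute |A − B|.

1154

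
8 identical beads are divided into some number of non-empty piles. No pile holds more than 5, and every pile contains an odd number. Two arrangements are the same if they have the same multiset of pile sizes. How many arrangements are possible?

5

Enumerating:
5, 3
5, 1, 1, 1
3, 3, 1, 1
3, 1, 1, 1, 1, 1
1, 1, 1, 1, 1, 1, 1, 1
That's 5 in total.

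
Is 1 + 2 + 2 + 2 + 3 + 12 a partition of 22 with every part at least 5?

No

The parts sum to 22, and the condition 'every summand is at least 5' is violated.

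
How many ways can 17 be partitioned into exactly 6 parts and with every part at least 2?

7

The partitions of 17 that satisfy the conditions:
7 + 2 + 2 + 2 + 2 + 2
6 + 3 + 2 + 2 + 2 + 2
5 + 4 + 2 + 2 + 2 + 2
5 + 3 + 3 + 2 + 2 + 2
4 + 4 + 3 + 2 + 2 + 2
4 + 3 + 3 + 3 + 2 + 2
3 + 3 + 3 + 3 + 3 + 2
Counting gives 7.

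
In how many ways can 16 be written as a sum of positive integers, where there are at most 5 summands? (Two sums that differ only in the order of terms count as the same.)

101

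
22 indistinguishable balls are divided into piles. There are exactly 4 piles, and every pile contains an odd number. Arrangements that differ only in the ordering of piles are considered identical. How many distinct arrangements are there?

18

Listing the qualifying partitions of 22:
19,1,1,1
17,3,1,1
15,5,1,1
15,3,3,1
13,7,1,1
13,5,3,1
13,3,3,3
11,9,1,1
11,7,3,1
11,5,5,1
11,5,3,3
9,9,3,1
9,7,5,1
9,7,3,3
9,5,5,3
7,7,7,1
7,7,5,3
7,5,5,5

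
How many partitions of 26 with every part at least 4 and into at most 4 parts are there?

58

A partial list (first 12 by largest part):
26
22,4
21,5
20,6
19,7
18,8
18,4,4
17,9
17,5,4
16,10
16,6,4
16,5,5
…and 46 more, for 58 total.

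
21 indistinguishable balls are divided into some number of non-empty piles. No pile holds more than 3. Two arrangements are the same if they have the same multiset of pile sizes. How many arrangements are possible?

48

There are too many to list fully; the first 12 (by largest part) are:
3+3+3+3+3+3+3
1+2+3+3+3+3+3+3
1+1+1+3+3+3+3+3+3
2+2+2+3+3+3+3+3
1+1+2+2+3+3+3+3+3
1+1+1+1+2+3+3+3+3+3
1+1+1+1+1+1+3+3+3+3+3
1+2+2+2+2+3+3+3+3
1+1+1+2+2+2+3+3+3+3
1+1+1+1+1+2+2+3+3+3+3
1+1+1+1+1+1+1+2+3+3+3+3
1+1+1+1+1+1+1+1+1+3+3+3+3
…and 36 more, for 48 total.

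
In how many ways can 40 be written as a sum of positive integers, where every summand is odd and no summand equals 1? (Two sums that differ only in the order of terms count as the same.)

Counting exhaustively, 131 partitions satisfy the conditions.

131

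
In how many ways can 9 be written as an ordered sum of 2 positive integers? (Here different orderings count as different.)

8

A composition of 9 into 2 positive parts is chosen by placing 1 dividers among the 8 gaps between 9 units: C(8,1) = 8.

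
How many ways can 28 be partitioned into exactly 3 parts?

65

A partial list (first 12 by largest part):
26, 1, 1
25, 2, 1
24, 3, 1
24, 2, 2
23, 4, 1
23, 3, 2
22, 5, 1
22, 4, 2
22, 3, 3
21, 6, 1
21, 5, 2
21, 4, 3
…and 53 more, for 65 total.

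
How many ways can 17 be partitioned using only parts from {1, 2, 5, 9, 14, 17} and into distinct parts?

They are:
17
1+2+14
1+2+5+9
Counting gives 3.

3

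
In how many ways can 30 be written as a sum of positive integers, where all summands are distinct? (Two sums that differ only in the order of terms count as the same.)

296

A full systematic count gives 296.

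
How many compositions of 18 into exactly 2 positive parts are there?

17

By stars and bars with positive parts, the count is C(17,1) = 17.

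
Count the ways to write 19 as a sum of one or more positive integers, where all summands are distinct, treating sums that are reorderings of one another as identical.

There are too many to list fully; the first 12 (by largest part) are:
19
18+1
17+2
16+3
16+2+1
15+4
15+3+1
14+5
14+4+1
14+3+2
13+6
13+5+1
…and 42 more, for 54 total.

54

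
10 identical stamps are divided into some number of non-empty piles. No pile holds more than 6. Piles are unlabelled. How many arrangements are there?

35

There are too many to list fully; the first 12 (by largest part) are:
6+4
6+3+1
6+2+2
6+2+1+1
6+1+1+1+1
5+5
5+4+1
5+3+2
5+3+1+1
5+2+2+1
5+2+1+1+1
5+1+1+1+1+1
…and 23 more, for 35 total.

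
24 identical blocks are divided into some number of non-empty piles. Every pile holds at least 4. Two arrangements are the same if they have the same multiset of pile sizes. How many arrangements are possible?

A partial list (first 12 by largest part):
24
20, 4
19, 5
18, 6
17, 7
16, 8
16, 4, 4
15, 9
15, 5, 4
14, 10
14, 6, 4
14, 5, 5
…and 38 more, for 50 total.

50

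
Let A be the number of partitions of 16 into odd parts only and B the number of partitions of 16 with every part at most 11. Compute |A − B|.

187

Partitions of 16 into odd parts only: 32.
Partitions of 16 with every part at most 11: 219.
|32 − 219| = 187.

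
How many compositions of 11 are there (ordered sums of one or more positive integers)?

1024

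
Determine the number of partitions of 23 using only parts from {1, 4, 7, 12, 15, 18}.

There are too many to list fully; the first 12 (by largest part) are:
1,4,18
1,1,1,1,1,18
1,7,15
4,4,15
1,1,1,1,4,15
1,1,1,1,1,1,1,1,15
4,7,12
1,1,1,1,7,12
1,1,1,4,4,12
1,1,1,1,1,1,1,4,12
1,1,1,1,1,1,1,1,1,1,1,12
1,1,7,7,7
…and 14 more, for 26 total.

26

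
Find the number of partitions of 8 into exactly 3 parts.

5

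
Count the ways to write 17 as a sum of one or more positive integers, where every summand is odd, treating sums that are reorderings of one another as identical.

There are too many to list fully; the first 12 (by largest part) are:
17
15 + 1 + 1
13 + 3 + 1
13 + 1 + 1 + 1 + 1
11 + 5 + 1
11 + 3 + 3
11 + 3 + 1 + 1 + 1
11 + 1 + 1 + 1 + 1 + 1 + 1
9 + 7 + 1
9 + 5 + 3
9 + 5 + 1 + 1 + 1
9 + 3 + 3 + 1 + 1
…and 26 more, for 38 total.

38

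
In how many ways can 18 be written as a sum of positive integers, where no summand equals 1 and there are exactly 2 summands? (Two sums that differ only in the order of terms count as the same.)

Listing the qualifying partitions of 18:
16+2
15+3
14+4
13+5
12+6
11+7
10+8
9+9
That's 8 in total.

8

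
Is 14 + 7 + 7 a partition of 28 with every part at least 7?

Yes

The parts sum to 28, and the condition 'every summand is at least 7' holds.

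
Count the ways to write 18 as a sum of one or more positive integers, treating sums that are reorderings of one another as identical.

385

A full systematic count gives 385.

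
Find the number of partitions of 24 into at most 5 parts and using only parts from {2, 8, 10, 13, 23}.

Enumerating:
2 + 2 + 10 + 10
2 + 2 + 2 + 8 + 10
8 + 8 + 8

3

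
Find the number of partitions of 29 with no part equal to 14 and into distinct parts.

A full systematic count gives 230.

230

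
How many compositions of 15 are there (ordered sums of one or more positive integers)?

The number of compositions of n is 2^(n−1); here 2^14 = 16384.

16384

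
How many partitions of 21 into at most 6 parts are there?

331

Systematic enumeration (by largest part, then next-largest, …) yields 331.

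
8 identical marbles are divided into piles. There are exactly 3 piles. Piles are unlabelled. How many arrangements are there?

The partitions of 8 that satisfy the conditions:
6 + 1 + 1
5 + 2 + 1
4 + 3 + 1
4 + 2 + 2
3 + 3 + 2

5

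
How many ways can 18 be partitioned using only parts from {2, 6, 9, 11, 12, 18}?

8

The partitions of 18 that satisfy the conditions:
18
12, 6
12, 2, 2, 2
9, 9
6, 6, 6
6, 6, 2, 2, 2
6, 2, 2, 2, 2, 2, 2
2, 2, 2, 2, 2, 2, 2, 2, 2
Counting gives 8.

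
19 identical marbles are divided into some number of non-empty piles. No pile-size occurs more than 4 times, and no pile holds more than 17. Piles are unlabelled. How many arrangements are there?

There are 323 such partitions.

323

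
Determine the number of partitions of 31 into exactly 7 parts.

A full systematic count gives 733.

733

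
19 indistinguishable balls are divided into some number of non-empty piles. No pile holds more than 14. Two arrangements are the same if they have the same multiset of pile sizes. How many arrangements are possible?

Enumerating by decreasing first part gives 478 partitions in all.

478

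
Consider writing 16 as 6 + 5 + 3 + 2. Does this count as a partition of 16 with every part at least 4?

The parts sum to 16, and the condition 'every summand is at least 4' is violated.

No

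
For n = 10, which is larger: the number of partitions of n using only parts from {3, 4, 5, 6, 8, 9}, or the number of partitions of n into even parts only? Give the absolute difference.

4

Partitions of 10 using only parts from {3, 4, 5, 6, 8, 9}: 3.
Partitions of 10 into even parts only: 7.
|3 − 7| = 4.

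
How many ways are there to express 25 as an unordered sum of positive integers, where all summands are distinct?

Direct enumeration gives 142 partitions.

142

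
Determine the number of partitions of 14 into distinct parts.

22

Enumerating:
14
13+1
12+2
11+3
11+2+1
10+4
10+3+1
9+5
9+4+1
9+3+2
8+6
8+5+1
8+4+2
8+3+2+1
7+6+1
7+5+2
7+4+3
7+4+2+1
6+5+3
6+5+2+1
6+4+3+1
5+4+3+2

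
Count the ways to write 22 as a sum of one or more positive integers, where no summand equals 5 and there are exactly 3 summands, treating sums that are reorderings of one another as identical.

There are too many to list fully; the first 12 (by largest part) are:
20, 1, 1
19, 2, 1
18, 3, 1
18, 2, 2
17, 4, 1
17, 3, 2
16, 4, 2
16, 3, 3
15, 6, 1
15, 4, 3
14, 7, 1
14, 6, 2
…and 20 more, for 32 total.

32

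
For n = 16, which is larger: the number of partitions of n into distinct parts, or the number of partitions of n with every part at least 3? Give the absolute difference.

Partitions of 16 into distinct parts: 32.
Partitions of 16 with every part at least 3: 21.
|32 − 21| = 11.

11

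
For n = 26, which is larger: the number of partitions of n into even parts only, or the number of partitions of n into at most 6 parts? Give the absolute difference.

Partitions of 26 into even parts only: 101.
Partitions of 26 into at most 6 parts: 709.
|101 − 709| = 608.

608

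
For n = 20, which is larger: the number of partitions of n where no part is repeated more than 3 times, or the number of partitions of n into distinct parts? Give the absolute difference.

Partitions of 20 where no part is repeated more than 3 times: 320.
Partitions of 20 into distinct parts: 64.
|320 − 64| = 256.

256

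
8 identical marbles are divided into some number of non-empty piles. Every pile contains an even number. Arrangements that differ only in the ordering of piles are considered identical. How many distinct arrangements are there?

5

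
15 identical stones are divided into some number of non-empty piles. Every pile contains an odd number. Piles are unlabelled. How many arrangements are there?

27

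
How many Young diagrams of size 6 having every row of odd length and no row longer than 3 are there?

3

Enumerating:
3+3
3+1+1+1
1+1+1+1+1+1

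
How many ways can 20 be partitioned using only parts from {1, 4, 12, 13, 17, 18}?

They are:
18,1,1
17,1,1,1
13,4,1,1,1
13,1,1,1,1,1,1,1
12,4,4
12,4,1,1,1,1
12,1,1,1,1,1,1,1,1
4,4,4,4,4
4,4,4,4,1,1,1,1
4,4,4,1,1,1,1,1,1,1,1
4,4,1,1,1,1,1,1,1,1,1,1,1,1
4,1,1,1,1,1,1,1,1,1,1,1,1,1,1,1,1
1,1,1,1,1,1,1,1,1,1,1,1,1,1,1,1,1,1,1,1

13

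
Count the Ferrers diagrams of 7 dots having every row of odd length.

5

They are:
7
1,1,5
1,3,3
1,1,1,1,3
1,1,1,1,1,1,1
Counting gives 5.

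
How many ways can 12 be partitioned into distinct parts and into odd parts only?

3

Enumerating:
11+1
9+3
7+5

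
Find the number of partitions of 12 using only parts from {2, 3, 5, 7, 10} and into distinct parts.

Enumerating:
10,2
7,5
7,3,2

3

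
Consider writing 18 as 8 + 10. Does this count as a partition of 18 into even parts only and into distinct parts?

Yes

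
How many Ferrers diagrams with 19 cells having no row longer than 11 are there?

445

Counting exhaustively, 445 partitions satisfy the conditions.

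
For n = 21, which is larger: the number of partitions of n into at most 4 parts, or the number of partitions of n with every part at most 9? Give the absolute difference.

478

Partitions of 21 into at most 4 parts: 120.
Partitions of 21 with every part at most 9: 598.
|120 − 598| = 478.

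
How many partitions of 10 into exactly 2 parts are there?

5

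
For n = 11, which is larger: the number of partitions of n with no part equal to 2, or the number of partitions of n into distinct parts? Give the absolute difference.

Partitions of 11 with no part equal to 2: 26.
Partitions of 11 into distinct parts: 12.
|26 − 12| = 14.

14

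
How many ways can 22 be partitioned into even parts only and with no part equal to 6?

A partial list (first 12 by largest part):
22
2,20
4,18
2,2,18
2,4,16
2,2,2,16
8,14
4,4,14
2,2,4,14
2,2,2,2,14
10,12
2,8,12
…and 22 more, for 34 total.

34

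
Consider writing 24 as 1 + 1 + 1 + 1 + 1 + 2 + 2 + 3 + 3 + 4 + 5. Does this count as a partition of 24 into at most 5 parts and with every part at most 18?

The parts sum to 24, and the condition 'there are at most 5 summands' is violated.

No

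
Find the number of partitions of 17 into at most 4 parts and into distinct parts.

36

A partial list (first 12 by largest part):
17
16, 1
15, 2
14, 3
14, 2, 1
13, 4
13, 3, 1
12, 5
12, 4, 1
12, 3, 2
11, 6
11, 5, 1
…and 24 more, for 36 total.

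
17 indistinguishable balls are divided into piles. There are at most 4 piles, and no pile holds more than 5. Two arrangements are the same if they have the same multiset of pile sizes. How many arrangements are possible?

3

Listing the qualifying partitions of 17:
5 + 5 + 5 + 2
5 + 5 + 4 + 3
5 + 4 + 4 + 4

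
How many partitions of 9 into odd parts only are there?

8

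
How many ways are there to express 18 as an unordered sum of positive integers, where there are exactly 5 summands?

A partial list (first 12 by largest part):
14, 1, 1, 1, 1
13, 2, 1, 1, 1
12, 3, 1, 1, 1
12, 2, 2, 1, 1
11, 4, 1, 1, 1
11, 3, 2, 1, 1
11, 2, 2, 2, 1
10, 5, 1, 1, 1
10, 4, 2, 1, 1
10, 3, 3, 1, 1
10, 3, 2, 2, 1
10, 2, 2, 2, 2
…and 45 more, for 57 total.

57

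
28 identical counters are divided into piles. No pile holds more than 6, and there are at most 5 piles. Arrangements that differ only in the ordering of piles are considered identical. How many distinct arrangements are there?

2

Enumerating:
6,6,6,6,4
6,6,6,5,5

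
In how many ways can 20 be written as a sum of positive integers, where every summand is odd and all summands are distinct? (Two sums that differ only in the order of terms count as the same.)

Listing the qualifying partitions of 20:
19, 1
17, 3
15, 5
13, 7
11, 9
11, 5, 3, 1
9, 7, 3, 1

7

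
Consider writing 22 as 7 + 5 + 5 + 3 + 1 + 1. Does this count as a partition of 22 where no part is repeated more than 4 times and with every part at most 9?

The parts sum to 22, and the condition 'no summand is used more than 4 times' holds; the condition 'no summand exceeds 9' holds.

Yes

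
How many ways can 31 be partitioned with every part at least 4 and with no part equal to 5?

A full systematic count gives 91.

91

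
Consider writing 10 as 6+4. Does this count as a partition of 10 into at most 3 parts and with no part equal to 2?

Yes

The parts sum to 10, and the condition 'there are at most 3 summands' holds; the condition 'no summand equals 2' holds.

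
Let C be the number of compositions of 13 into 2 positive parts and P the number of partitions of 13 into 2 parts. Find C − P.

6

Compositions: C(12,1) = 12.
Unordered (partitions into 2 parts): 6.
Difference: 12 − 6 = 6.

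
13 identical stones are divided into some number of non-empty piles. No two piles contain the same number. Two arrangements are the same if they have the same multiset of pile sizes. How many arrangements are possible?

18

The partitions of 13 that satisfy the conditions:
13
12 + 1
11 + 2
10 + 3
10 + 2 + 1
9 + 4
9 + 3 + 1
8 + 5
8 + 4 + 1
8 + 3 + 2
7 + 6
7 + 5 + 1
7 + 4 + 2
7 + 3 + 2 + 1
6 + 5 + 2
6 + 4 + 3
6 + 4 + 2 + 1
5 + 4 + 3 + 1
That's 18 in total.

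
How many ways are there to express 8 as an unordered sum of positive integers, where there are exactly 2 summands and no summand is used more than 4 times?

They are:
7,1
6,2
5,3
4,4

4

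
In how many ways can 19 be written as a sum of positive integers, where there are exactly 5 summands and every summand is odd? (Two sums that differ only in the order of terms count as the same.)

13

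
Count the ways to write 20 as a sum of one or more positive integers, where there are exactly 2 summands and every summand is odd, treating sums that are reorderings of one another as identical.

5

The partitions of 20 that satisfy the conditions:
19,1
17,3
15,5
13,7
11,9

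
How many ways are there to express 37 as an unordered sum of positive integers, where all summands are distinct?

Systematic enumeration (by largest part, then next-largest, …) yields 760.

760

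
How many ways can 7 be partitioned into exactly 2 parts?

Enumerating:
6, 1
5, 2
4, 3

3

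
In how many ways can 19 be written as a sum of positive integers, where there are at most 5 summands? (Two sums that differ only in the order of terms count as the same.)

164

Systematic enumeration (by largest part, then next-largest, …) yields 164.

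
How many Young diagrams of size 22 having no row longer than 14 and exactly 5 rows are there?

Enumerating by decreasing first part gives 112 partitions in all.

112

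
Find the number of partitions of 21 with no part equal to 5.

Counting exhaustively, 561 partitions satisfy the conditions.

561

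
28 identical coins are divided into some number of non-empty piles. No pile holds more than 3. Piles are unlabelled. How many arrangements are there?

80

Enumerating by decreasing first part gives 80 partitions in all.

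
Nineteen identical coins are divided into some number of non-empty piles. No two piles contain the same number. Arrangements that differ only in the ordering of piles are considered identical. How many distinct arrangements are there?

54

A partial list (first 12 by largest part):
19
18, 1
17, 2
16, 3
16, 2, 1
15, 4
15, 3, 1
14, 5
14, 4, 1
14, 3, 2
13, 6
13, 5, 1
…and 42 more, for 54 total.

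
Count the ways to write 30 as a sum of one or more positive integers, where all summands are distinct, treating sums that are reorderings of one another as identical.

296

Counting exhaustively, 296 partitions satisfy the conditions.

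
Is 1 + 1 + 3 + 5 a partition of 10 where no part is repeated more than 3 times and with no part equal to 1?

No

The parts sum to 10, and the condition 'no summand equals 1' is violated.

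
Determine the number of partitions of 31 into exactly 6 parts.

There are 612 such partitions.

612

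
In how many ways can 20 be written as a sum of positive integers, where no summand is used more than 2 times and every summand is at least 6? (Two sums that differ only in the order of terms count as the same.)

8

Listing the qualifying partitions of 20:
20
14 + 6
13 + 7
12 + 8
11 + 9
10 + 10
8 + 6 + 6
7 + 7 + 6
That's 8 in total.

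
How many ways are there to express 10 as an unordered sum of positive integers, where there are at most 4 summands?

23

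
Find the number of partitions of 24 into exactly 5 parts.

There are 164 such partitions.

164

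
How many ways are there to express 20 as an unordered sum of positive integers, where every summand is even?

There are too many to list fully; the first 12 (by largest part) are:
20
18, 2
16, 4
16, 2, 2
14, 6
14, 4, 2
14, 2, 2, 2
12, 8
12, 6, 2
12, 4, 4
12, 4, 2, 2
12, 2, 2, 2, 2
…and 30 more, for 42 total.

42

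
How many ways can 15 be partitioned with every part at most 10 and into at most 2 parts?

Enumerating:
10,5
9,6
8,7
Counting gives 3.

3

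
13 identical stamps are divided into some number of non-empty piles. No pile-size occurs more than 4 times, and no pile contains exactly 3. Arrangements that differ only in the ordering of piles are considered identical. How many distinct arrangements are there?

There are too many to list fully; the first 12 (by largest part) are:
13
12+1
11+2
11+1+1
10+2+1
10+1+1+1
9+4
9+2+2
9+2+1+1
9+1+1+1+1
8+5
8+4+1
…and 30 more, for 42 total.

42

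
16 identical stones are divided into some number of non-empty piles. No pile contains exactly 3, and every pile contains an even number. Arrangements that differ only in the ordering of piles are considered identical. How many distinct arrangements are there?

22

They are:
16
2,14
4,12
2,2,12
6,10
2,4,10
2,2,2,10
8,8
2,6,8
4,4,8
2,2,4,8
2,2,2,2,8
4,6,6
2,2,6,6
2,4,4,6
2,2,2,4,6
2,2,2,2,2,6
4,4,4,4
2,2,4,4,4
2,2,2,2,4,4
2,2,2,2,2,2,4
2,2,2,2,2,2,2,2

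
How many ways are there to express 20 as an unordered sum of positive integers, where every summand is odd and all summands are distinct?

Listing the qualifying partitions of 20:
19, 1
17, 3
15, 5
13, 7
11, 9
11, 5, 3, 1
9, 7, 3, 1
That's 7 in total.

7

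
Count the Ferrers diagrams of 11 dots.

56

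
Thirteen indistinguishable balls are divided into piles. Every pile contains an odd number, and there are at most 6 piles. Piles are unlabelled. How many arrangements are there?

Listing the qualifying partitions of 13:
13
1+1+11
1+3+9
1+1+1+1+9
1+5+7
3+3+7
1+1+1+3+7
3+5+5
1+1+1+5+5
1+1+3+3+5
1+3+3+3+3
That's 11 in total.

11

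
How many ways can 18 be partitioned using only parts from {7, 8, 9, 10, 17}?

2

The partitions of 18 that satisfy the conditions:
10 + 8
9 + 9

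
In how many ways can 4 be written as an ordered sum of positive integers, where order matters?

8

Each of the 3 gaps between 4 units is either a break or not: 2^3 = 8.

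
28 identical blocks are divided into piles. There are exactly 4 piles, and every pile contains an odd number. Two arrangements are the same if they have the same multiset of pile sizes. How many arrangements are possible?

34

A partial list (first 12 by largest part):
25,1,1,1
23,3,1,1
21,5,1,1
21,3,3,1
19,7,1,1
19,5,3,1
19,3,3,3
17,9,1,1
17,7,3,1
17,5,5,1
17,5,3,3
15,11,1,1
…and 22 more, for 34 total.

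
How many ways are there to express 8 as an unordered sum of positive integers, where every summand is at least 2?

Listing the qualifying partitions of 8:
8
6+2
5+3
4+4
4+2+2
3+3+2
2+2+2+2
That's 7 in total.

7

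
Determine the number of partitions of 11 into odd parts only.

They are:
11
1+1+9
1+3+7
1+1+1+1+7
1+5+5
3+3+5
1+1+1+3+5
1+1+1+1+1+1+5
1+1+3+3+3
1+1+1+1+1+3+3
1+1+1+1+1+1+1+1+3
1+1+1+1+1+1+1+1+1+1+1
That's 12 in total.

12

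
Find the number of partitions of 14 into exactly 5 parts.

Enumerating:
10,1,1,1,1
9,2,1,1,1
8,3,1,1,1
8,2,2,1,1
7,4,1,1,1
7,3,2,1,1
7,2,2,2,1
6,5,1,1,1
6,4,2,1,1
6,3,3,1,1
6,3,2,2,1
6,2,2,2,2
5,5,2,1,1
5,4,3,1,1
5,4,2,2,1
5,3,3,2,1
5,3,2,2,2
4,4,4,1,1
4,4,3,2,1
4,4,2,2,2
4,3,3,3,1
4,3,3,2,2
3,3,3,3,2

23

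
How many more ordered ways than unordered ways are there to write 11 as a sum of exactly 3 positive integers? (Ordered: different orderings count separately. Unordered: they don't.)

Compositions: C(10,2) = 45.
Partitions of 11 into exactly 3 parts: 10.
Difference: 45 − 10 = 35.

35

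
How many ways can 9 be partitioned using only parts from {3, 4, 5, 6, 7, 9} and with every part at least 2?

4

The partitions of 9 that satisfy the conditions:
9
6 + 3
5 + 4
3 + 3 + 3
That's 4 in total.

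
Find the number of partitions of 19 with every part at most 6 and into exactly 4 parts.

6

They are:
6+6+6+1
6+6+5+2
6+6+4+3
6+5+5+3
6+5+4+4
5+5+5+4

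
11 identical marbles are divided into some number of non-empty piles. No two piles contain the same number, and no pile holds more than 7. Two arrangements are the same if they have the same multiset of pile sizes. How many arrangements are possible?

They are:
7 + 4
7 + 3 + 1
6 + 5
6 + 4 + 1
6 + 3 + 2
5 + 4 + 2
5 + 3 + 2 + 1
Counting gives 7.

7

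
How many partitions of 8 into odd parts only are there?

Listing the qualifying partitions of 8:
7,1
5,3
5,1,1,1
3,3,1,1
3,1,1,1,1,1
1,1,1,1,1,1,1,1

6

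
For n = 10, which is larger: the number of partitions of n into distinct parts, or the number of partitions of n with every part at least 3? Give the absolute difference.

5

Partitions of 10 into distinct parts: 10.
Partitions of 10 with every part at least 3: 5.
|10 − 5| = 5.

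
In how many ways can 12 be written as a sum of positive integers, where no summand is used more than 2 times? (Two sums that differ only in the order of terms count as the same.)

There are too many to list fully; the first 12 (by largest part) are:
12
11,1
10,2
10,1,1
9,3
9,2,1
8,4
8,3,1
8,2,2
8,2,1,1
7,5
7,4,1
…and 24 more, for 36 total.

36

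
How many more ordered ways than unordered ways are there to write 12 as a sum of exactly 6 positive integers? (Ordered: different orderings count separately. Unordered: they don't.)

451

Compositions: C(11,5) = 462.
Unordered (partitions into 6 parts): 11.
Difference: 462 − 11 = 451.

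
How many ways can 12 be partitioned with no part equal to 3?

47

There are too many to list fully; the first 12 (by largest part) are:
12
11, 1
10, 2
10, 1, 1
9, 2, 1
9, 1, 1, 1
8, 4
8, 2, 2
8, 2, 1, 1
8, 1, 1, 1, 1
7, 5
7, 4, 1
…and 35 more, for 47 total.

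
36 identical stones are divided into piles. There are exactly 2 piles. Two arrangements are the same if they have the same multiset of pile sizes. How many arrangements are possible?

18

They are:
35, 1
34, 2
33, 3
32, 4
31, 5
30, 6
29, 7
28, 8
27, 9
26, 10
25, 11
24, 12
23, 13
22, 14
21, 15
20, 16
19, 17
18, 18
Counting gives 18.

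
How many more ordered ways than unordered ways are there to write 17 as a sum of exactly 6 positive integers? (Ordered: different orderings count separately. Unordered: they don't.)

4324

Ordered (compositions into 6 parts): C(16,5) = 4368.
Unordered (partitions into 6 parts): 44.
Difference: 4368 − 44 = 4324.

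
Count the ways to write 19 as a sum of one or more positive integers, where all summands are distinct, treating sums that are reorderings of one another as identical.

There are too many to list fully; the first 12 (by largest part) are:
19
18+1
17+2
16+3
16+2+1
15+4
15+3+1
14+5
14+4+1
14+3+2
13+6
13+5+1
…and 42 more, for 54 total.

54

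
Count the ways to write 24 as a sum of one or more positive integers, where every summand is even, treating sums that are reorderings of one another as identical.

Counting exhaustively, 77 partitions satisfy the conditions.

77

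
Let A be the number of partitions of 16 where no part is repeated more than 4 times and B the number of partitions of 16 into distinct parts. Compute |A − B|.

Partitions of 16 where no part is repeated more than 4 times: 164.
Partitions of 16 into distinct parts: 32.
|164 − 32| = 132.

132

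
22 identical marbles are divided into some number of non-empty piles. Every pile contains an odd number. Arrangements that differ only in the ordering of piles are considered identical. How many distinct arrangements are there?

89

Counting exhaustively, 89 partitions satisfy the conditions.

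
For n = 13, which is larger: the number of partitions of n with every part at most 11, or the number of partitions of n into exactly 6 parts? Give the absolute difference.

85

Partitions of 13 with every part at most 11: 99.
Partitions of 13 into exactly 6 parts: 14.
|99 − 14| = 85.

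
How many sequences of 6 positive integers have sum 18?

Equivalently, choose which 5 of the 17 gaps become plus signs: C(17,5) = 6188.

6188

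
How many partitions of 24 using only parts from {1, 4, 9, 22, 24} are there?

The partitions of 24 that satisfy the conditions:
24
22, 1, 1
9, 9, 4, 1, 1
9, 9, 1, 1, 1, 1, 1, 1
9, 4, 4, 4, 1, 1, 1
9, 4, 4, 1, 1, 1, 1, 1, 1, 1
9, 4, 1, 1, 1, 1, 1, 1, 1, 1, 1, 1, 1
9, 1, 1, 1, 1, 1, 1, 1, 1, 1, 1, 1, 1, 1, 1, 1
4, 4, 4, 4, 4, 4
4, 4, 4, 4, 4, 1, 1, 1, 1
4, 4, 4, 4, 1, 1, 1, 1, 1, 1, 1, 1
4, 4, 4, 1, 1, 1, 1, 1, 1, 1, 1, 1, 1, 1, 1
4, 4, 1, 1, 1, 1, 1, 1, 1, 1, 1, 1, 1, 1, 1, 1, 1, 1
4, 1, 1, 1, 1, 1, 1, 1, 1, 1, 1, 1, 1, 1, 1, 1, 1, 1, 1, 1, 1
1, 1, 1, 1, 1, 1, 1, 1, 1, 1, 1, 1, 1, 1, 1, 1, 1, 1, 1, 1, 1, 1, 1, 1

15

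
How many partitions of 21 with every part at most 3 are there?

A partial list (first 12 by largest part):
3, 3, 3, 3, 3, 3, 3
3, 3, 3, 3, 3, 3, 2, 1
3, 3, 3, 3, 3, 3, 1, 1, 1
3, 3, 3, 3, 3, 2, 2, 2
3, 3, 3, 3, 3, 2, 2, 1, 1
3, 3, 3, 3, 3, 2, 1, 1, 1, 1
3, 3, 3, 3, 3, 1, 1, 1, 1, 1, 1
3, 3, 3, 3, 2, 2, 2, 2, 1
3, 3, 3, 3, 2, 2, 2, 1, 1, 1
3, 3, 3, 3, 2, 2, 1, 1, 1, 1, 1
3, 3, 3, 3, 2, 1, 1, 1, 1, 1, 1, 1
3, 3, 3, 3, 1, 1, 1, 1, 1, 1, 1, 1, 1
…and 36 more, for 48 total.

48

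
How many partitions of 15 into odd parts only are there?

There are too many to list fully; the first 12 (by largest part) are:
15
13,1,1
11,3,1
11,1,1,1,1
9,5,1
9,3,3
9,3,1,1,1
9,1,1,1,1,1,1
7,7,1
7,5,3
7,5,1,1,1
7,3,3,1,1
…and 15 more, for 27 total.

27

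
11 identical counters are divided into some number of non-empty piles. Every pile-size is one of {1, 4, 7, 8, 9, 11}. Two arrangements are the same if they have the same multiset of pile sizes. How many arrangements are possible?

8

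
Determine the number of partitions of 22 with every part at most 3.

52

There are too many to list fully; the first 12 (by largest part) are:
3+3+3+3+3+3+3+1
3+3+3+3+3+3+2+2
3+3+3+3+3+3+2+1+1
3+3+3+3+3+3+1+1+1+1
3+3+3+3+3+2+2+2+1
3+3+3+3+3+2+2+1+1+1
3+3+3+3+3+2+1+1+1+1+1
3+3+3+3+3+1+1+1+1+1+1+1
3+3+3+3+2+2+2+2+2
3+3+3+3+2+2+2+2+1+1
3+3+3+3+2+2+2+1+1+1+1
3+3+3+3+2+2+1+1+1+1+1+1
…and 40 more, for 52 total.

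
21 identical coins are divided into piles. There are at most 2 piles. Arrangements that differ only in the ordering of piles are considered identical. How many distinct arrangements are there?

Listing the qualifying partitions of 21:
21
20+1
19+2
18+3
17+4
16+5
15+6
14+7
13+8
12+9
11+10
That's 11 in total.

11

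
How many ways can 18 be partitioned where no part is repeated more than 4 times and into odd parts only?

26

There are too many to list fully; the first 12 (by largest part) are:
17,1
15,3
15,1,1,1
13,5
13,3,1,1
11,7
11,5,1,1
11,3,3,1
11,3,1,1,1,1
9,9
9,7,1,1
9,5,3,1
…and 14 more, for 26 total.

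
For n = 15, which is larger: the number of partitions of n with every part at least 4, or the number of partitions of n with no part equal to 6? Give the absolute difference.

Partitions of 15 with every part at least 4: 8.
Partitions of 15 with no part equal to 6: 146.
|8 − 146| = 138.

138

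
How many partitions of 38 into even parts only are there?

Counting exhaustively, 490 partitions satisfy the conditions.

490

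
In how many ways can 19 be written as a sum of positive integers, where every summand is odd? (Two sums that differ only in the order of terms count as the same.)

A partial list (first 12 by largest part):
19
17+1+1
15+3+1
15+1+1+1+1
13+5+1
13+3+3
13+3+1+1+1
13+1+1+1+1+1+1
11+7+1
11+5+3
11+5+1+1+1
11+3+3+1+1
…and 42 more, for 54 total.

54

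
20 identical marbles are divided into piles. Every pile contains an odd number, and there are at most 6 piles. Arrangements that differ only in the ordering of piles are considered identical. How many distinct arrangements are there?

A partial list (first 12 by largest part):
1, 19
3, 17
1, 1, 1, 17
5, 15
1, 1, 3, 15
1, 1, 1, 1, 1, 15
7, 13
1, 1, 5, 13
1, 3, 3, 13
1, 1, 1, 1, 3, 13
9, 11
1, 1, 7, 11
…and 22 more, for 34 total.

34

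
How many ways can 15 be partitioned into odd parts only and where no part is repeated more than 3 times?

They are:
15
1,1,13
1,3,11
1,5,9
3,3,9
1,1,1,3,9
1,7,7
3,5,7
1,1,1,5,7
1,1,3,3,7
5,5,5
1,1,3,5,5
1,3,3,3,5

13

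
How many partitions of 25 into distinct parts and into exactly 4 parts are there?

54

A partial list (first 12 by largest part):
1+2+3+19
1+2+4+18
1+2+5+17
1+3+4+17
1+2+6+16
1+3+5+16
2+3+4+16
1+2+7+15
1+3+6+15
1+4+5+15
2+3+5+15
1+2+8+14
…and 42 more, for 54 total.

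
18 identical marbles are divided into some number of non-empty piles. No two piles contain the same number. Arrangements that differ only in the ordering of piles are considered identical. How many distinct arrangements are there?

There are too many to list fully; the first 12 (by largest part) are:
18
17,1
16,2
15,3
15,2,1
14,4
14,3,1
13,5
13,4,1
13,3,2
12,6
12,5,1
…and 34 more, for 46 total.

46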